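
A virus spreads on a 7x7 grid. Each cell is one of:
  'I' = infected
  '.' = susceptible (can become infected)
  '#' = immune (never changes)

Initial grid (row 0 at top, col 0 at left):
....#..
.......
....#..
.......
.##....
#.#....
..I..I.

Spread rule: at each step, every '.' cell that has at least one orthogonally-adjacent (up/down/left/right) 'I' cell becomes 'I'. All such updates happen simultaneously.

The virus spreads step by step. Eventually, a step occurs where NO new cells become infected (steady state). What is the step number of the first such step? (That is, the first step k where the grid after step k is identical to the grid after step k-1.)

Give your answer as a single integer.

Answer: 11

Derivation:
Step 0 (initial): 2 infected
Step 1: +5 new -> 7 infected
Step 2: +6 new -> 13 infected
Step 3: +4 new -> 17 infected
Step 4: +4 new -> 21 infected
Step 5: +4 new -> 25 infected
Step 6: +6 new -> 31 infected
Step 7: +5 new -> 36 infected
Step 8: +4 new -> 40 infected
Step 9: +2 new -> 42 infected
Step 10: +1 new -> 43 infected
Step 11: +0 new -> 43 infected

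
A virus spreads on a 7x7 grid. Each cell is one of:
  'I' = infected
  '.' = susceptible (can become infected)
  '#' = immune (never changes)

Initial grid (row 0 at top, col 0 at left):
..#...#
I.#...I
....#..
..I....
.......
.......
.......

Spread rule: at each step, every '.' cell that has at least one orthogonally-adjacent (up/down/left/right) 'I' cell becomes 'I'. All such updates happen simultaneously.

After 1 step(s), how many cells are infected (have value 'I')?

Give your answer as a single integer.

Step 0 (initial): 3 infected
Step 1: +9 new -> 12 infected

Answer: 12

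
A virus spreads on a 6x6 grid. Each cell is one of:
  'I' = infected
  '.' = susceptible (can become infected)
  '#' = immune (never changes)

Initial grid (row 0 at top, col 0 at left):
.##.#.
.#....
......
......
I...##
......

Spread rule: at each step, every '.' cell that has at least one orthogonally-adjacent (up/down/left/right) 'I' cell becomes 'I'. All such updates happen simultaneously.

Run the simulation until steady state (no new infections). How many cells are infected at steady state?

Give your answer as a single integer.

Answer: 30

Derivation:
Step 0 (initial): 1 infected
Step 1: +3 new -> 4 infected
Step 2: +4 new -> 8 infected
Step 3: +5 new -> 13 infected
Step 4: +4 new -> 17 infected
Step 5: +4 new -> 21 infected
Step 6: +4 new -> 25 infected
Step 7: +3 new -> 28 infected
Step 8: +1 new -> 29 infected
Step 9: +1 new -> 30 infected
Step 10: +0 new -> 30 infected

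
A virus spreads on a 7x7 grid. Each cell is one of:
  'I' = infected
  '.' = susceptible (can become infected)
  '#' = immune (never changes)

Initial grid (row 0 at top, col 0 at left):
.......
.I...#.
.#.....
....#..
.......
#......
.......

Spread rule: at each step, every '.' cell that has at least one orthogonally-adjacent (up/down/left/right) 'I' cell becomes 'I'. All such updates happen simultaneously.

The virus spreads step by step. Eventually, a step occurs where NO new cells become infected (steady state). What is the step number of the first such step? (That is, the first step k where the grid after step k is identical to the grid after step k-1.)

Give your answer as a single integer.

Answer: 11

Derivation:
Step 0 (initial): 1 infected
Step 1: +3 new -> 4 infected
Step 2: +5 new -> 9 infected
Step 3: +5 new -> 14 infected
Step 4: +6 new -> 20 infected
Step 5: +5 new -> 25 infected
Step 6: +7 new -> 32 infected
Step 7: +6 new -> 38 infected
Step 8: +4 new -> 42 infected
Step 9: +2 new -> 44 infected
Step 10: +1 new -> 45 infected
Step 11: +0 new -> 45 infected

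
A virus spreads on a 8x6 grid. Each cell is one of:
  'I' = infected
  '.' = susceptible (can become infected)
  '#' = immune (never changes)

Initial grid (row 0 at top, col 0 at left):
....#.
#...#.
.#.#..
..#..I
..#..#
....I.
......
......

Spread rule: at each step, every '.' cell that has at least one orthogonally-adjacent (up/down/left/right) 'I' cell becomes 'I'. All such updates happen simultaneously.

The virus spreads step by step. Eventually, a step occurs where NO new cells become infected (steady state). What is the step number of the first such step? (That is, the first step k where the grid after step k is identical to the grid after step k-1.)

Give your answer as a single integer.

Answer: 8

Derivation:
Step 0 (initial): 2 infected
Step 1: +6 new -> 8 infected
Step 2: +8 new -> 16 infected
Step 3: +5 new -> 21 infected
Step 4: +4 new -> 25 infected
Step 5: +4 new -> 29 infected
Step 6: +2 new -> 31 infected
Step 7: +1 new -> 32 infected
Step 8: +0 new -> 32 infected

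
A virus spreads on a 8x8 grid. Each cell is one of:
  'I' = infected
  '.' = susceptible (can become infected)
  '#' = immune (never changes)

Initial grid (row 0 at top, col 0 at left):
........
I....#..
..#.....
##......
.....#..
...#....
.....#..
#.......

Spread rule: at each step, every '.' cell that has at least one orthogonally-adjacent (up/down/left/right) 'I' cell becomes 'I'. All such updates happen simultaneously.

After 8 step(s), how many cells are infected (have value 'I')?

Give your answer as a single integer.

Answer: 32

Derivation:
Step 0 (initial): 1 infected
Step 1: +3 new -> 4 infected
Step 2: +3 new -> 7 infected
Step 3: +2 new -> 9 infected
Step 4: +3 new -> 12 infected
Step 5: +3 new -> 15 infected
Step 6: +5 new -> 20 infected
Step 7: +5 new -> 25 infected
Step 8: +7 new -> 32 infected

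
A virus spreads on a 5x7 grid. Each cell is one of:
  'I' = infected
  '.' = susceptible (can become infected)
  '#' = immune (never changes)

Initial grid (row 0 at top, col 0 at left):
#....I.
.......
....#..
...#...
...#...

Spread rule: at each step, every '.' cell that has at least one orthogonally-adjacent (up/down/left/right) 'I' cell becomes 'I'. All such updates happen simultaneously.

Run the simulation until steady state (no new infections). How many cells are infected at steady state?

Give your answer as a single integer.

Answer: 31

Derivation:
Step 0 (initial): 1 infected
Step 1: +3 new -> 4 infected
Step 2: +4 new -> 8 infected
Step 3: +4 new -> 12 infected
Step 4: +6 new -> 18 infected
Step 5: +4 new -> 22 infected
Step 6: +3 new -> 25 infected
Step 7: +3 new -> 28 infected
Step 8: +2 new -> 30 infected
Step 9: +1 new -> 31 infected
Step 10: +0 new -> 31 infected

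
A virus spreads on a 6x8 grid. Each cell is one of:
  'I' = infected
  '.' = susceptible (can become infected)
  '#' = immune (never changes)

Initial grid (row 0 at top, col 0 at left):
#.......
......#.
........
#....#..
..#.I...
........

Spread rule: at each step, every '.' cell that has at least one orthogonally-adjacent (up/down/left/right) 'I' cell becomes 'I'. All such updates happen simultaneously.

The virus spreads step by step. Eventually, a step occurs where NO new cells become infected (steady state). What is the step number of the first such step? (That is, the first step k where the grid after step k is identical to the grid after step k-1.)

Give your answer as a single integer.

Answer: 8

Derivation:
Step 0 (initial): 1 infected
Step 1: +4 new -> 5 infected
Step 2: +5 new -> 10 infected
Step 3: +8 new -> 18 infected
Step 4: +9 new -> 27 infected
Step 5: +7 new -> 34 infected
Step 6: +6 new -> 40 infected
Step 7: +3 new -> 43 infected
Step 8: +0 new -> 43 infected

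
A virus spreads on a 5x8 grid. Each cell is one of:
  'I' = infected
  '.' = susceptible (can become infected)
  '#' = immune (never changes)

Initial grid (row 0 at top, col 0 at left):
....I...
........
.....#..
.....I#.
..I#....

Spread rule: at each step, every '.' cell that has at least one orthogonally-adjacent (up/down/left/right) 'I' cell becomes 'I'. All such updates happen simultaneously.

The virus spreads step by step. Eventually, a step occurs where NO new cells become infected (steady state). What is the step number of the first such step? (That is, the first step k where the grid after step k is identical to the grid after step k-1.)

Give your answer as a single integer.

Answer: 6

Derivation:
Step 0 (initial): 3 infected
Step 1: +7 new -> 10 infected
Step 2: +11 new -> 21 infected
Step 3: +8 new -> 29 infected
Step 4: +6 new -> 35 infected
Step 5: +2 new -> 37 infected
Step 6: +0 new -> 37 infected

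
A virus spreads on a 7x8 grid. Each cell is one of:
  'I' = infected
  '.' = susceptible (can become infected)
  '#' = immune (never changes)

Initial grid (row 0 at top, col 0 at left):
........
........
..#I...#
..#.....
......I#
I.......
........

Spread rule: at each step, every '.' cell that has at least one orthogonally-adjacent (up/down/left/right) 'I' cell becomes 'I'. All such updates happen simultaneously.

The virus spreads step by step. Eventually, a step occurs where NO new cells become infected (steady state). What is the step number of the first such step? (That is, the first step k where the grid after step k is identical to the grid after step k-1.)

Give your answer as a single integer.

Answer: 6

Derivation:
Step 0 (initial): 3 infected
Step 1: +9 new -> 12 infected
Step 2: +17 new -> 29 infected
Step 3: +13 new -> 42 infected
Step 4: +8 new -> 50 infected
Step 5: +2 new -> 52 infected
Step 6: +0 new -> 52 infected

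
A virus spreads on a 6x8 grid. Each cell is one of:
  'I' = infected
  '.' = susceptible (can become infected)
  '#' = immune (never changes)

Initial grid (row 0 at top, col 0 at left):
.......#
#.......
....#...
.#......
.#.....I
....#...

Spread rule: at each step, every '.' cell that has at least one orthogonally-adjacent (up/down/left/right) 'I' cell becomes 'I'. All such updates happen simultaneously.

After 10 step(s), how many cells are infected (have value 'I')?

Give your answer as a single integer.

Step 0 (initial): 1 infected
Step 1: +3 new -> 4 infected
Step 2: +4 new -> 8 infected
Step 3: +5 new -> 13 infected
Step 4: +4 new -> 17 infected
Step 5: +5 new -> 22 infected
Step 6: +5 new -> 27 infected
Step 7: +4 new -> 31 infected
Step 8: +4 new -> 35 infected
Step 9: +4 new -> 39 infected
Step 10: +2 new -> 41 infected

Answer: 41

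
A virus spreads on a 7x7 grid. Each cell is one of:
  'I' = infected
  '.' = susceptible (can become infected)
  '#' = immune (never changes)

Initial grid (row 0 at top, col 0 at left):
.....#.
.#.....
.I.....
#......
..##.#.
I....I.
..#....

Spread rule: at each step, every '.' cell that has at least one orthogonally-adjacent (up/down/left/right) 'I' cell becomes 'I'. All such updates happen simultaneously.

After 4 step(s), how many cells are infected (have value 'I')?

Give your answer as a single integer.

Step 0 (initial): 3 infected
Step 1: +9 new -> 12 infected
Step 2: +12 new -> 24 infected
Step 3: +8 new -> 32 infected
Step 4: +6 new -> 38 infected

Answer: 38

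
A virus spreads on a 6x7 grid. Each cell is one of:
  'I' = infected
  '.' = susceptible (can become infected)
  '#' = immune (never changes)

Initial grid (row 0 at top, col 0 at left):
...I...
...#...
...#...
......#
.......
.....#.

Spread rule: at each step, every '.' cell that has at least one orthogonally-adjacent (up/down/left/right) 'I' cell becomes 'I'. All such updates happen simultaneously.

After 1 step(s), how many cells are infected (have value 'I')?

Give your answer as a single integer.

Step 0 (initial): 1 infected
Step 1: +2 new -> 3 infected

Answer: 3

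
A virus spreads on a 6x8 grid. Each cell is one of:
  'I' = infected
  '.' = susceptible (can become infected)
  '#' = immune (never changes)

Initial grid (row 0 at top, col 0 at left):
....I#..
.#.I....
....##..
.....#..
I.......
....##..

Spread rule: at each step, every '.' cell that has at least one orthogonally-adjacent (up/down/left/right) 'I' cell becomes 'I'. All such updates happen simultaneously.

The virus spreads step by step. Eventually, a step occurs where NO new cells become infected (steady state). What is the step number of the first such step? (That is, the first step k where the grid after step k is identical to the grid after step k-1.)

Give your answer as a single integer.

Answer: 9

Derivation:
Step 0 (initial): 3 infected
Step 1: +7 new -> 10 infected
Step 2: +8 new -> 18 infected
Step 3: +8 new -> 26 infected
Step 4: +6 new -> 32 infected
Step 5: +4 new -> 36 infected
Step 6: +2 new -> 38 infected
Step 7: +2 new -> 40 infected
Step 8: +1 new -> 41 infected
Step 9: +0 new -> 41 infected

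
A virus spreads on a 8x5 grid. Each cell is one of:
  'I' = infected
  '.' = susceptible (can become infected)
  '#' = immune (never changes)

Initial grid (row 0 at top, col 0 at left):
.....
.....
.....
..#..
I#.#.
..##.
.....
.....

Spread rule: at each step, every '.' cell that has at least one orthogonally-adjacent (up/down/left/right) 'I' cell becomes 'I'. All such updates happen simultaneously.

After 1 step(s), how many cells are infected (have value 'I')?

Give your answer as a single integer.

Step 0 (initial): 1 infected
Step 1: +2 new -> 3 infected

Answer: 3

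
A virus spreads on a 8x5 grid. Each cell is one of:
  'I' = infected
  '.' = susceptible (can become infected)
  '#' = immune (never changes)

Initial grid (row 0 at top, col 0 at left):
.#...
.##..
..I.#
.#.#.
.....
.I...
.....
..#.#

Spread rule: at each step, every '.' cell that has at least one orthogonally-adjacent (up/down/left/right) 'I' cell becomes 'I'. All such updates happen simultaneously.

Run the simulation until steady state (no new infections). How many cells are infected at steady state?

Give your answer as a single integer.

Answer: 32

Derivation:
Step 0 (initial): 2 infected
Step 1: +7 new -> 9 infected
Step 2: +8 new -> 17 infected
Step 3: +8 new -> 25 infected
Step 4: +6 new -> 31 infected
Step 5: +1 new -> 32 infected
Step 6: +0 new -> 32 infected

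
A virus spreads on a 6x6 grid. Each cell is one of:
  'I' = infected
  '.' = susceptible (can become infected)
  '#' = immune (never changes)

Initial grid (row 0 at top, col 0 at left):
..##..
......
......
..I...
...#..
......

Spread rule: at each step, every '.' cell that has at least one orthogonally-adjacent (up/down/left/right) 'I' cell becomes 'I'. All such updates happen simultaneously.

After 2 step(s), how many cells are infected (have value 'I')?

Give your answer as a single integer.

Step 0 (initial): 1 infected
Step 1: +4 new -> 5 infected
Step 2: +7 new -> 12 infected

Answer: 12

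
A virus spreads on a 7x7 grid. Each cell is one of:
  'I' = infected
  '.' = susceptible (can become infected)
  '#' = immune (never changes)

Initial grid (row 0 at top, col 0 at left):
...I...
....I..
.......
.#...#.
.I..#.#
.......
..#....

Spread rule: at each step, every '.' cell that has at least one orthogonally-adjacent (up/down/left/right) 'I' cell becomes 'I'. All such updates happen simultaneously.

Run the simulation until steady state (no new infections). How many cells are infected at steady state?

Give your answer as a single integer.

Step 0 (initial): 3 infected
Step 1: +8 new -> 11 infected
Step 2: +13 new -> 24 infected
Step 3: +9 new -> 33 infected
Step 4: +5 new -> 38 infected
Step 5: +2 new -> 40 infected
Step 6: +3 new -> 43 infected
Step 7: +1 new -> 44 infected
Step 8: +0 new -> 44 infected

Answer: 44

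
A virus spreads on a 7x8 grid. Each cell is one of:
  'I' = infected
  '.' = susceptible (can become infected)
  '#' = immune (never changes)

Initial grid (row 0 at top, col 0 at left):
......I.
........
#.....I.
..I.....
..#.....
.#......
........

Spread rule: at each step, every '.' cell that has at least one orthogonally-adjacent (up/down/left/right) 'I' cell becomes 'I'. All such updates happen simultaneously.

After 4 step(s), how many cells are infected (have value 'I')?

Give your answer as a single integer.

Answer: 46

Derivation:
Step 0 (initial): 3 infected
Step 1: +9 new -> 12 infected
Step 2: +14 new -> 26 infected
Step 3: +11 new -> 37 infected
Step 4: +9 new -> 46 infected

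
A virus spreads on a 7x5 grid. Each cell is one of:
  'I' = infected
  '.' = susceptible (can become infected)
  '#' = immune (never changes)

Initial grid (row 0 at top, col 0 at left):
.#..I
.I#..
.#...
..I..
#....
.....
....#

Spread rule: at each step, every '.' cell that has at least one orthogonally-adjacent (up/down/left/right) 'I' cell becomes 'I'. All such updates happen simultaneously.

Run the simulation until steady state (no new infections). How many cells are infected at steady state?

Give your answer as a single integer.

Step 0 (initial): 3 infected
Step 1: +7 new -> 10 infected
Step 2: +11 new -> 21 infected
Step 3: +4 new -> 25 infected
Step 4: +4 new -> 29 infected
Step 5: +1 new -> 30 infected
Step 6: +0 new -> 30 infected

Answer: 30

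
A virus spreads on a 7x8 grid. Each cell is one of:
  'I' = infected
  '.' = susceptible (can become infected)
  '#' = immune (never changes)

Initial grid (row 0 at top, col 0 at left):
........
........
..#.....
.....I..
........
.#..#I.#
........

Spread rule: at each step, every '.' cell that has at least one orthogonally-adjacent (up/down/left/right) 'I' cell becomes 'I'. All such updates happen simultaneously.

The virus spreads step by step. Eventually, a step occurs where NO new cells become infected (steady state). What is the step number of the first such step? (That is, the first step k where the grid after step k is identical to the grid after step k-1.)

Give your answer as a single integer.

Answer: 9

Derivation:
Step 0 (initial): 2 infected
Step 1: +6 new -> 8 infected
Step 2: +9 new -> 17 infected
Step 3: +10 new -> 27 infected
Step 4: +8 new -> 35 infected
Step 5: +8 new -> 43 infected
Step 6: +5 new -> 48 infected
Step 7: +3 new -> 51 infected
Step 8: +1 new -> 52 infected
Step 9: +0 new -> 52 infected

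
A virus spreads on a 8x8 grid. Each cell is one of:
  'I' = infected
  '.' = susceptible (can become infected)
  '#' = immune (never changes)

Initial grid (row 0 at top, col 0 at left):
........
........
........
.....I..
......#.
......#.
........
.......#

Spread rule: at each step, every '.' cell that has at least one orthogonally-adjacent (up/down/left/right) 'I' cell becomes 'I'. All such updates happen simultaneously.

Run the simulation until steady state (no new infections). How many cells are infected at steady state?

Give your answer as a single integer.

Answer: 61

Derivation:
Step 0 (initial): 1 infected
Step 1: +4 new -> 5 infected
Step 2: +7 new -> 12 infected
Step 3: +10 new -> 22 infected
Step 4: +12 new -> 34 infected
Step 5: +11 new -> 45 infected
Step 6: +7 new -> 52 infected
Step 7: +5 new -> 57 infected
Step 8: +3 new -> 60 infected
Step 9: +1 new -> 61 infected
Step 10: +0 new -> 61 infected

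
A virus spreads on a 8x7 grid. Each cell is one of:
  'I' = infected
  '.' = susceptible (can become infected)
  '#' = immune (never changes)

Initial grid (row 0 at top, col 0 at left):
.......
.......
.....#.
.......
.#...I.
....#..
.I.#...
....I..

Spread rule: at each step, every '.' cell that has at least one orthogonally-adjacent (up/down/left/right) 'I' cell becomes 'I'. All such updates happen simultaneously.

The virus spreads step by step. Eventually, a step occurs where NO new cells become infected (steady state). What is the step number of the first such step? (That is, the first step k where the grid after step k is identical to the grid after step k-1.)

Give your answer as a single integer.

Step 0 (initial): 3 infected
Step 1: +11 new -> 14 infected
Step 2: +10 new -> 24 infected
Step 3: +7 new -> 31 infected
Step 4: +5 new -> 36 infected
Step 5: +7 new -> 43 infected
Step 6: +5 new -> 48 infected
Step 7: +3 new -> 51 infected
Step 8: +1 new -> 52 infected
Step 9: +0 new -> 52 infected

Answer: 9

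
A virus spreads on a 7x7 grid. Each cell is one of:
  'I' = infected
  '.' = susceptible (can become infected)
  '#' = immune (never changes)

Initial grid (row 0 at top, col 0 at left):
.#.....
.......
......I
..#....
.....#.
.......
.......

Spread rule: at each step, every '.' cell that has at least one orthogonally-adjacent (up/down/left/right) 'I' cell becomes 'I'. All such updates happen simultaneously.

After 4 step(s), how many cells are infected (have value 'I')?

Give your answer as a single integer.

Step 0 (initial): 1 infected
Step 1: +3 new -> 4 infected
Step 2: +5 new -> 9 infected
Step 3: +5 new -> 14 infected
Step 4: +7 new -> 21 infected

Answer: 21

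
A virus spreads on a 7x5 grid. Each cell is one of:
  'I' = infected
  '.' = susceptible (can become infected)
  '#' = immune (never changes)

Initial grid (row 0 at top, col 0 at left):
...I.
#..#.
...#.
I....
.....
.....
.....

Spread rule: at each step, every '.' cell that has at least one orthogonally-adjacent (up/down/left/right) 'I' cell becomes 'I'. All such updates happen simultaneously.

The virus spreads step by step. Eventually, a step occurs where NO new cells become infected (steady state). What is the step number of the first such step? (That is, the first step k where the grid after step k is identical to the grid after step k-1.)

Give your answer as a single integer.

Answer: 8

Derivation:
Step 0 (initial): 2 infected
Step 1: +5 new -> 7 infected
Step 2: +7 new -> 14 infected
Step 3: +8 new -> 22 infected
Step 4: +4 new -> 26 infected
Step 5: +3 new -> 29 infected
Step 6: +2 new -> 31 infected
Step 7: +1 new -> 32 infected
Step 8: +0 new -> 32 infected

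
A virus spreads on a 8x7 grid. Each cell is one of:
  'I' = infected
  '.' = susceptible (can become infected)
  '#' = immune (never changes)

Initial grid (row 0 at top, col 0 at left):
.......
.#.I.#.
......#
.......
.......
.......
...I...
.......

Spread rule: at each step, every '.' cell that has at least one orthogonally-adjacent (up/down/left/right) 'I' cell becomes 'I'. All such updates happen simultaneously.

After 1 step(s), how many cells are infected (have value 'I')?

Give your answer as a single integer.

Step 0 (initial): 2 infected
Step 1: +8 new -> 10 infected

Answer: 10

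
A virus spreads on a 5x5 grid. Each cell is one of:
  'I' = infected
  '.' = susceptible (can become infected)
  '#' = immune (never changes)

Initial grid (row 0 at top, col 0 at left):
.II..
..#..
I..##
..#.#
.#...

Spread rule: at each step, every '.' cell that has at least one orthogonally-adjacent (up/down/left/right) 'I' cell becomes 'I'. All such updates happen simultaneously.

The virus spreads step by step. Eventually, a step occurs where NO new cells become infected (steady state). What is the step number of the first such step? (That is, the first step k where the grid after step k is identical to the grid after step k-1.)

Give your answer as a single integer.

Answer: 4

Derivation:
Step 0 (initial): 3 infected
Step 1: +6 new -> 9 infected
Step 2: +5 new -> 14 infected
Step 3: +1 new -> 15 infected
Step 4: +0 new -> 15 infected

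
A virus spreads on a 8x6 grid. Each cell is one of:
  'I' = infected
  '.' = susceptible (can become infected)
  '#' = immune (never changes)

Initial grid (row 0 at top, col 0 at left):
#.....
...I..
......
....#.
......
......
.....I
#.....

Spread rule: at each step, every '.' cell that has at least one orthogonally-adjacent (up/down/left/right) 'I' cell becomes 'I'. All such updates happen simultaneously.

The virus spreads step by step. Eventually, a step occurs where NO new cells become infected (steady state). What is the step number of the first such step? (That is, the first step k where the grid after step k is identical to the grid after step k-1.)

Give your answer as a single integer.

Step 0 (initial): 2 infected
Step 1: +7 new -> 9 infected
Step 2: +11 new -> 20 infected
Step 3: +12 new -> 32 infected
Step 4: +6 new -> 38 infected
Step 5: +5 new -> 43 infected
Step 6: +2 new -> 45 infected
Step 7: +0 new -> 45 infected

Answer: 7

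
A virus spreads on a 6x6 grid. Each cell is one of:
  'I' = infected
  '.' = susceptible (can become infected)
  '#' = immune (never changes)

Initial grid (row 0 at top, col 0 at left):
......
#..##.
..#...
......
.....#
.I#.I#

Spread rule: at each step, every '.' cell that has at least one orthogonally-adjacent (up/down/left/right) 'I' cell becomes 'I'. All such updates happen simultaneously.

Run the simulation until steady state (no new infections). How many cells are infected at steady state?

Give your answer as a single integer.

Step 0 (initial): 2 infected
Step 1: +4 new -> 6 infected
Step 2: +5 new -> 11 infected
Step 3: +6 new -> 17 infected
Step 4: +4 new -> 21 infected
Step 5: +3 new -> 24 infected
Step 6: +3 new -> 27 infected
Step 7: +2 new -> 29 infected
Step 8: +0 new -> 29 infected

Answer: 29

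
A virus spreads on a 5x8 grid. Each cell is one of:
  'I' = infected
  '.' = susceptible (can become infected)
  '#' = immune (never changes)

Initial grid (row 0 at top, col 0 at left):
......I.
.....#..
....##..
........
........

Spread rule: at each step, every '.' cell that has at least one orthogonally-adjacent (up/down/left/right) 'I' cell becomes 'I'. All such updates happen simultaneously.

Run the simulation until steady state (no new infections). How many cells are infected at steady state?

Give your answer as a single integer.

Step 0 (initial): 1 infected
Step 1: +3 new -> 4 infected
Step 2: +3 new -> 7 infected
Step 3: +4 new -> 11 infected
Step 4: +5 new -> 16 infected
Step 5: +6 new -> 22 infected
Step 6: +5 new -> 27 infected
Step 7: +4 new -> 31 infected
Step 8: +3 new -> 34 infected
Step 9: +2 new -> 36 infected
Step 10: +1 new -> 37 infected
Step 11: +0 new -> 37 infected

Answer: 37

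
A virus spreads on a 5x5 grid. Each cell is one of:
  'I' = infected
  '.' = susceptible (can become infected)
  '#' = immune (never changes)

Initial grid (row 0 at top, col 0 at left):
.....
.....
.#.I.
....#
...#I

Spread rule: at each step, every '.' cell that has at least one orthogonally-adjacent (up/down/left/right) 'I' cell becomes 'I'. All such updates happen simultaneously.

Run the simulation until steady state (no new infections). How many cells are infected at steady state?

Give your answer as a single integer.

Step 0 (initial): 2 infected
Step 1: +4 new -> 6 infected
Step 2: +4 new -> 10 infected
Step 3: +5 new -> 15 infected
Step 4: +4 new -> 19 infected
Step 5: +3 new -> 22 infected
Step 6: +0 new -> 22 infected

Answer: 22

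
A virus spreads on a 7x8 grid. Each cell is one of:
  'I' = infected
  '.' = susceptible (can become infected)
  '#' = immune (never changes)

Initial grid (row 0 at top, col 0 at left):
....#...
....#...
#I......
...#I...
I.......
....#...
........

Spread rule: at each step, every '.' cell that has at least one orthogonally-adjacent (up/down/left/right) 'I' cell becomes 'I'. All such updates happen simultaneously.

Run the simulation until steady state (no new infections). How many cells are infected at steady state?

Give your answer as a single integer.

Answer: 51

Derivation:
Step 0 (initial): 3 infected
Step 1: +9 new -> 12 infected
Step 2: +12 new -> 24 infected
Step 3: +11 new -> 35 infected
Step 4: +9 new -> 44 infected
Step 5: +5 new -> 49 infected
Step 6: +2 new -> 51 infected
Step 7: +0 new -> 51 infected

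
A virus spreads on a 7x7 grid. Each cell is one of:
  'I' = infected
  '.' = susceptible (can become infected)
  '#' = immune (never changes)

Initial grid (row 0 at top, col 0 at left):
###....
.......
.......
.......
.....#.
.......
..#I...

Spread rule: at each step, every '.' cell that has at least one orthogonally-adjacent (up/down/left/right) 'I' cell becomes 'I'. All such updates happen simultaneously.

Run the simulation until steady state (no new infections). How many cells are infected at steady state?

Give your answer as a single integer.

Step 0 (initial): 1 infected
Step 1: +2 new -> 3 infected
Step 2: +4 new -> 7 infected
Step 3: +6 new -> 13 infected
Step 4: +7 new -> 20 infected
Step 5: +8 new -> 28 infected
Step 6: +7 new -> 35 infected
Step 7: +5 new -> 40 infected
Step 8: +3 new -> 43 infected
Step 9: +1 new -> 44 infected
Step 10: +0 new -> 44 infected

Answer: 44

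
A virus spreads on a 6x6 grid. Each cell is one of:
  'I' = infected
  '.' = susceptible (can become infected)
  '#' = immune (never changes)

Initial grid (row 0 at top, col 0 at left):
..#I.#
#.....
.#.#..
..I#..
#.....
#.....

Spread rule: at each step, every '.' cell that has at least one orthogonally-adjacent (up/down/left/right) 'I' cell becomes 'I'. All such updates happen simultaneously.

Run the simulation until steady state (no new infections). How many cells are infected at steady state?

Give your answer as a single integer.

Step 0 (initial): 2 infected
Step 1: +5 new -> 7 infected
Step 2: +6 new -> 13 infected
Step 3: +7 new -> 20 infected
Step 4: +5 new -> 25 infected
Step 5: +3 new -> 28 infected
Step 6: +0 new -> 28 infected

Answer: 28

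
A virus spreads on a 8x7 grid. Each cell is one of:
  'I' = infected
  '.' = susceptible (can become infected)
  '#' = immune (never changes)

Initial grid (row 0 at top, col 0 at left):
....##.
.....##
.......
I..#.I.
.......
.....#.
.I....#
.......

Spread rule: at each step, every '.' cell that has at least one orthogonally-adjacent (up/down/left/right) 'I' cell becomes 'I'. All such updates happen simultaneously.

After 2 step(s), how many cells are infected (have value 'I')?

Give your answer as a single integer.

Step 0 (initial): 3 infected
Step 1: +11 new -> 14 infected
Step 2: +13 new -> 27 infected

Answer: 27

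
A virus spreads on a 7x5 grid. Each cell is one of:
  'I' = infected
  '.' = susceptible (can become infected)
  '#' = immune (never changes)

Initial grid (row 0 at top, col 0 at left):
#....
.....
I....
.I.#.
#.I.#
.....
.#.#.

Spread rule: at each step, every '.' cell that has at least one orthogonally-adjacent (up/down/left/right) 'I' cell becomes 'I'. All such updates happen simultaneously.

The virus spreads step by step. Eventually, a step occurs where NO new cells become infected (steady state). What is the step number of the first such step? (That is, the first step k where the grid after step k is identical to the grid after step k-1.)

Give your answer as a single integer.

Step 0 (initial): 3 infected
Step 1: +7 new -> 10 infected
Step 2: +5 new -> 15 infected
Step 3: +5 new -> 20 infected
Step 4: +5 new -> 25 infected
Step 5: +3 new -> 28 infected
Step 6: +1 new -> 29 infected
Step 7: +0 new -> 29 infected

Answer: 7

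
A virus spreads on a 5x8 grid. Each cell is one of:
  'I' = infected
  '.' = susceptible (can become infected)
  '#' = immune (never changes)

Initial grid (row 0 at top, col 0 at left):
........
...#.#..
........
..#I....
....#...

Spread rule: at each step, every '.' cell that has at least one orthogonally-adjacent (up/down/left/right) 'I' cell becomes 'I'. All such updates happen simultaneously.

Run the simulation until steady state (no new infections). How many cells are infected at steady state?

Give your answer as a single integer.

Answer: 36

Derivation:
Step 0 (initial): 1 infected
Step 1: +3 new -> 4 infected
Step 2: +4 new -> 8 infected
Step 3: +7 new -> 15 infected
Step 4: +9 new -> 24 infected
Step 5: +8 new -> 32 infected
Step 6: +3 new -> 35 infected
Step 7: +1 new -> 36 infected
Step 8: +0 new -> 36 infected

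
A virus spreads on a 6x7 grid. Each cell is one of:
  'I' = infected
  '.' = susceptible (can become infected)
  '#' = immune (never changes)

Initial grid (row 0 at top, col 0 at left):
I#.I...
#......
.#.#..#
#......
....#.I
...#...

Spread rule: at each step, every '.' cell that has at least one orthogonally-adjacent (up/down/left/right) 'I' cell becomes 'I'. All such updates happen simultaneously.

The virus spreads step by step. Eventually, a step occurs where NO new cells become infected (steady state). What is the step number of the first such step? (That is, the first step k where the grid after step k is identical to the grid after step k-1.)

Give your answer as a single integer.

Answer: 9

Derivation:
Step 0 (initial): 3 infected
Step 1: +6 new -> 9 infected
Step 2: +5 new -> 14 infected
Step 3: +8 new -> 22 infected
Step 4: +3 new -> 25 infected
Step 5: +3 new -> 28 infected
Step 6: +2 new -> 30 infected
Step 7: +2 new -> 32 infected
Step 8: +1 new -> 33 infected
Step 9: +0 new -> 33 infected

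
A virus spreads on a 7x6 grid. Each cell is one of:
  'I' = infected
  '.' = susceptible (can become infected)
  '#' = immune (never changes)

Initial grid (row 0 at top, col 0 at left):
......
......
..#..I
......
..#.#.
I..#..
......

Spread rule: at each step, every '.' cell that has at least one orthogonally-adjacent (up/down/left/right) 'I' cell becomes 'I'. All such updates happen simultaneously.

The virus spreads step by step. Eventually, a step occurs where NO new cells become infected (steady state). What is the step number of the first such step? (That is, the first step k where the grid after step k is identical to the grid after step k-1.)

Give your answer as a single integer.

Answer: 7

Derivation:
Step 0 (initial): 2 infected
Step 1: +6 new -> 8 infected
Step 2: +9 new -> 17 infected
Step 3: +7 new -> 24 infected
Step 4: +9 new -> 33 infected
Step 5: +4 new -> 37 infected
Step 6: +1 new -> 38 infected
Step 7: +0 new -> 38 infected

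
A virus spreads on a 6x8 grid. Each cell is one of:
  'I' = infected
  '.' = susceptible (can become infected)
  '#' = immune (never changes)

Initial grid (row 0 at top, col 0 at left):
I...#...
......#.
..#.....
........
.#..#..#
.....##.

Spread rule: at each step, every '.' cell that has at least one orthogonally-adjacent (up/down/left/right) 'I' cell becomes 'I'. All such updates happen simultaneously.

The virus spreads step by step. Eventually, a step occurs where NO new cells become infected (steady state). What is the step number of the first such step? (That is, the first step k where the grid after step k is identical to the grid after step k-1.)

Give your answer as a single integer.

Answer: 11

Derivation:
Step 0 (initial): 1 infected
Step 1: +2 new -> 3 infected
Step 2: +3 new -> 6 infected
Step 3: +4 new -> 10 infected
Step 4: +3 new -> 13 infected
Step 5: +4 new -> 17 infected
Step 6: +5 new -> 22 infected
Step 7: +5 new -> 27 infected
Step 8: +4 new -> 31 infected
Step 9: +5 new -> 36 infected
Step 10: +3 new -> 39 infected
Step 11: +0 new -> 39 infected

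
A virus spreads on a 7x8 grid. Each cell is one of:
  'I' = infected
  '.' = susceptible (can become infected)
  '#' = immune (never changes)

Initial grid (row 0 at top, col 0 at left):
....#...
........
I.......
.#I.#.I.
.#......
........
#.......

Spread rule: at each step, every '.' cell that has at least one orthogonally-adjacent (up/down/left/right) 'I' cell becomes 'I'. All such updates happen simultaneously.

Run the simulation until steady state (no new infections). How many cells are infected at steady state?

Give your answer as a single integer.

Step 0 (initial): 3 infected
Step 1: +10 new -> 13 infected
Step 2: +13 new -> 26 infected
Step 3: +15 new -> 41 infected
Step 4: +9 new -> 50 infected
Step 5: +1 new -> 51 infected
Step 6: +0 new -> 51 infected

Answer: 51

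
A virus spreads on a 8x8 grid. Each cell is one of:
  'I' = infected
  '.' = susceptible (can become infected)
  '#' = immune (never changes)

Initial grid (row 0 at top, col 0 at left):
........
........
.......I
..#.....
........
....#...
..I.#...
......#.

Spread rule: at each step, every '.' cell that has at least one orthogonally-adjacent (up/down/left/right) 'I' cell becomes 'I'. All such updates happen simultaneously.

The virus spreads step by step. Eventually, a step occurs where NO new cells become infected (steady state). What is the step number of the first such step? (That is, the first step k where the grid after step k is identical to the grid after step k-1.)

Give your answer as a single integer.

Step 0 (initial): 2 infected
Step 1: +7 new -> 9 infected
Step 2: +11 new -> 20 infected
Step 3: +11 new -> 31 infected
Step 4: +12 new -> 43 infected
Step 5: +9 new -> 52 infected
Step 6: +4 new -> 56 infected
Step 7: +3 new -> 59 infected
Step 8: +1 new -> 60 infected
Step 9: +0 new -> 60 infected

Answer: 9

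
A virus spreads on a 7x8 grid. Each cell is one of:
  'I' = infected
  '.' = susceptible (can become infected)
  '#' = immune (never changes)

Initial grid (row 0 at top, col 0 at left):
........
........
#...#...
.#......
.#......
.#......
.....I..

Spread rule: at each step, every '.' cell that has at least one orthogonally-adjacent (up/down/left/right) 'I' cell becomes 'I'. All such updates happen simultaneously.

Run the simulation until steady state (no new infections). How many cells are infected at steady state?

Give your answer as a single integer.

Answer: 51

Derivation:
Step 0 (initial): 1 infected
Step 1: +3 new -> 4 infected
Step 2: +5 new -> 9 infected
Step 3: +6 new -> 15 infected
Step 4: +7 new -> 22 infected
Step 5: +6 new -> 28 infected
Step 6: +7 new -> 35 infected
Step 7: +6 new -> 41 infected
Step 8: +5 new -> 46 infected
Step 9: +2 new -> 48 infected
Step 10: +2 new -> 50 infected
Step 11: +1 new -> 51 infected
Step 12: +0 new -> 51 infected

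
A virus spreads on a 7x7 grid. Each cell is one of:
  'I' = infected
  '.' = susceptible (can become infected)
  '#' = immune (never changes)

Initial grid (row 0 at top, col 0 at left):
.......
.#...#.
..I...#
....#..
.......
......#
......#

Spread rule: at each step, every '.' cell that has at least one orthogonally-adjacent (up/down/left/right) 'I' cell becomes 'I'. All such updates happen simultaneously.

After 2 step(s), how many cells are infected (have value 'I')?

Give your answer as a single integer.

Answer: 12

Derivation:
Step 0 (initial): 1 infected
Step 1: +4 new -> 5 infected
Step 2: +7 new -> 12 infected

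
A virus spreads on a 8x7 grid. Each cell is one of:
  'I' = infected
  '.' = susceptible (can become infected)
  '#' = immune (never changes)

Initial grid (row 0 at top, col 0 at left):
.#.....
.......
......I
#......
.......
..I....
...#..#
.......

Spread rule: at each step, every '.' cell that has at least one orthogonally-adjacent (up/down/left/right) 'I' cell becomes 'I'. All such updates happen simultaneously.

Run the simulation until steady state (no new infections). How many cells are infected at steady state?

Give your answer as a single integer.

Answer: 52

Derivation:
Step 0 (initial): 2 infected
Step 1: +7 new -> 9 infected
Step 2: +12 new -> 21 infected
Step 3: +16 new -> 37 infected
Step 4: +7 new -> 44 infected
Step 5: +5 new -> 49 infected
Step 6: +2 new -> 51 infected
Step 7: +1 new -> 52 infected
Step 8: +0 new -> 52 infected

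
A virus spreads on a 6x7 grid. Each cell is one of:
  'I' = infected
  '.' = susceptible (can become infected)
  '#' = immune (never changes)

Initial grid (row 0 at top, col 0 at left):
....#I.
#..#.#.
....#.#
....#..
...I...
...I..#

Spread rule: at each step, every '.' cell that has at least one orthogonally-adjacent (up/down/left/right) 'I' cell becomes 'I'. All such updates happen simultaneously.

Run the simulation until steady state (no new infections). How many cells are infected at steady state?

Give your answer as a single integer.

Step 0 (initial): 3 infected
Step 1: +6 new -> 9 infected
Step 2: +7 new -> 16 infected
Step 3: +6 new -> 22 infected
Step 4: +5 new -> 27 infected
Step 5: +3 new -> 30 infected
Step 6: +2 new -> 32 infected
Step 7: +1 new -> 33 infected
Step 8: +0 new -> 33 infected

Answer: 33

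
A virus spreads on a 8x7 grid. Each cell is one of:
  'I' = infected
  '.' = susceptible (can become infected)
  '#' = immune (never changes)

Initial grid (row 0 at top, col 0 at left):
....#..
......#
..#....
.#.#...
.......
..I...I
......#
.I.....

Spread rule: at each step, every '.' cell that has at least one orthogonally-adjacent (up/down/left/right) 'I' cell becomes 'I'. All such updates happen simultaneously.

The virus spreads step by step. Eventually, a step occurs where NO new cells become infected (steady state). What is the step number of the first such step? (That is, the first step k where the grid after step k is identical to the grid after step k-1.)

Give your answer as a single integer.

Step 0 (initial): 3 infected
Step 1: +9 new -> 12 infected
Step 2: +11 new -> 23 infected
Step 3: +7 new -> 30 infected
Step 4: +4 new -> 34 infected
Step 5: +3 new -> 37 infected
Step 6: +5 new -> 42 infected
Step 7: +4 new -> 46 infected
Step 8: +3 new -> 49 infected
Step 9: +1 new -> 50 infected
Step 10: +0 new -> 50 infected

Answer: 10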